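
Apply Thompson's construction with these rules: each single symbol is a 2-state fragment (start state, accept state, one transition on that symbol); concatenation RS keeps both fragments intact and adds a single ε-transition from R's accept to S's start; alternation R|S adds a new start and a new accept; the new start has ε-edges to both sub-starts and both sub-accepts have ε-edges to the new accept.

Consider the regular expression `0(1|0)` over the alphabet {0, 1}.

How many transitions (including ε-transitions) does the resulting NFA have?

Recursing over subexpressions:
Each of the 3 symbol leaves contributes 1 transition (1 symbol, 0 ε).
  1|0 : 6 transitions (2 symbol, 4 ε)
  0(1|0) : 8 transitions (3 symbol, 5 ε)

8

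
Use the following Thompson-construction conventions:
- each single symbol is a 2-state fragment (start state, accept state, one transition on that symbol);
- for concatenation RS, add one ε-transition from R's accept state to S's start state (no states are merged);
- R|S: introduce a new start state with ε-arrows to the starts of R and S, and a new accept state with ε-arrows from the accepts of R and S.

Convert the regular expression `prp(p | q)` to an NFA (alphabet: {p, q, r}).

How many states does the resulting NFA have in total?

12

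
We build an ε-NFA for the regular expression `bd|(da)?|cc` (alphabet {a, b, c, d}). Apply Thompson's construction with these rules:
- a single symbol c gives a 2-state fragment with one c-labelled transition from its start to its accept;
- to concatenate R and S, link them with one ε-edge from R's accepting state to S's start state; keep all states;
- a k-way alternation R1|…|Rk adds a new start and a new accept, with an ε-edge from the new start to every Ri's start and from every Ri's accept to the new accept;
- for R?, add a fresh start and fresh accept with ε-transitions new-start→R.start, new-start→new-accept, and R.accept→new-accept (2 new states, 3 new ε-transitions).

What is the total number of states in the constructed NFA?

Per subexpression:
Each of the 6 symbol leaves contributes a 2-state fragment.
  bd : 4 states
  da : 4 states
  (da)? : 6 states
  cc : 4 states
  bd|(da)?|cc : 16 states

16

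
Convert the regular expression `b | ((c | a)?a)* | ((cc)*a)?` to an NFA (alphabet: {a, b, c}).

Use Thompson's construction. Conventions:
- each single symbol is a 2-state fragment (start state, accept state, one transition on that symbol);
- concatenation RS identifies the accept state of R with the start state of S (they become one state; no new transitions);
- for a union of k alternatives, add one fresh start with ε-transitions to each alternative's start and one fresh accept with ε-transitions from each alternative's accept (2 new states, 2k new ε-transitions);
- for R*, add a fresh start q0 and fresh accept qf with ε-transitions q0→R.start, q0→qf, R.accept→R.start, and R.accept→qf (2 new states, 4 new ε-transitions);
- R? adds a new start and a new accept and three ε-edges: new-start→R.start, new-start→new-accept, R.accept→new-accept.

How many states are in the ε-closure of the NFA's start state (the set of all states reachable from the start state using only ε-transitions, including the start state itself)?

Let C(F) = |ε-closure(F.start)| within fragment F, and note whether F accepts ε. Symbol fragments have C = 1 and do not accept ε. Then:
  c | a — new start ε-reaches every alternative's start; none of them accept ε, so the new accept is not reached: C = 1 + 1 + 1 = 3
  (c | a)? — new start has ε-edges to the inner start and to the new accept, so C = 2 + 3 = 5
  (c | a)?a — the left operand accepts ε, so the closure extends into the next operand (the shared merged state is already counted); C = 5 + (1−1) = 5
  ((c | a)?a)* — new start has ε-edges to the inner start and to the new accept, so C = 2 + 5 = 7
  cc — C equals the left operand's closure size = 1 (its accept is not ε-reachable, so the closure stops there)
  (cc)* — the star's fresh start ε-reaches both the body's start and the fresh accept: C = 2 + 1 = 3
  (cc)*a — C = 3 + (1−1) = 3 (closure spills across the concat boundary because the left factor accepts ε)
  ((cc)*a)? — C = 1 (new start) + 3 (body) + 1 (new accept, via ε) = 5
  b | ((c | a)?a)* | ((cc)*a)? — C = 1 (new start) + (1 + 7 + 5) + 1 (new accept, since some branch ε-reaches its own accept) = 15

15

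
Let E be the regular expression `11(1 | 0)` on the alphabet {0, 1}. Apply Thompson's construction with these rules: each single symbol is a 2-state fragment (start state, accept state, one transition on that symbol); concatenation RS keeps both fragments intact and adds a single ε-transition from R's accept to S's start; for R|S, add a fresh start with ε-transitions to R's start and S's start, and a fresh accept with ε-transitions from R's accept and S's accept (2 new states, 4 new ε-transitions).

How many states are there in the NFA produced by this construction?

10

Bottom-up over the parse tree:
Each of the 4 symbol leaves contributes a 2-state fragment.
  1 | 0 = 6 states
  11(1 | 0) = 10 states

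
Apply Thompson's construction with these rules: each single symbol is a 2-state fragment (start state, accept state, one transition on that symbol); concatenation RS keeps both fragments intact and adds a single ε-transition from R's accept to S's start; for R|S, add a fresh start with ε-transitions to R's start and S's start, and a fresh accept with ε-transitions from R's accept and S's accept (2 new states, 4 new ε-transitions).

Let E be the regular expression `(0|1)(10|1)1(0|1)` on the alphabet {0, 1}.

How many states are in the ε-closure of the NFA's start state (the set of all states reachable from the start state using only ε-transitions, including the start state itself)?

Let C(F) = |ε-closure(F.start)| within fragment F, and note whether F accepts ε. Symbol fragments have C = 1 and do not accept ε. Then:
  0|1 → new start ε-reaches every alternative's start; none of them accept ε, so the new accept is not reached: |ε-closure| = 1 + 1 + 1 = 3
  10 → same as the first factor's closure: |ε-closure| = 1
  10|1 → new start ε-reaches every alternative's start; none of them accept ε, so the new accept is not reached: |ε-closure| = 1 + 1 + 1 = 3
  0|1 → |ε-closure| = 1 + 1 + 1 = 3 (the new accept is not ε-reachable since no branch accepts ε)
  (0|1)(10|1)1(0|1) → |ε-closure| equals the left operand's closure size = 3 (its accept is not ε-reachable, so the closure stops there)

3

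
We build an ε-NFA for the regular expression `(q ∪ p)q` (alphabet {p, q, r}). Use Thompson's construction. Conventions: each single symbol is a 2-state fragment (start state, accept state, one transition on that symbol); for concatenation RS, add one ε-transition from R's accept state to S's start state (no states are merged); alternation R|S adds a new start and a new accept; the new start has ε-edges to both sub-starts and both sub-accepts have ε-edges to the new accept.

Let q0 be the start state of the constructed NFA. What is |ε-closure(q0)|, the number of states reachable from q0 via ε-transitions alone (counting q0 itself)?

Work bottom-up. For each fragment F, track |ε-closure(F.start)| and whether F's accept lies in that closure (i.e. whether F accepts ε). A single-symbol fragment has closure size 1 and does not accept ε.
  q ∪ p — C = 1 + 1 + 1 = 3 (the new accept is not ε-reachable since no branch accepts ε)
  (q ∪ p)q — same as the first factor's closure: C = 3

3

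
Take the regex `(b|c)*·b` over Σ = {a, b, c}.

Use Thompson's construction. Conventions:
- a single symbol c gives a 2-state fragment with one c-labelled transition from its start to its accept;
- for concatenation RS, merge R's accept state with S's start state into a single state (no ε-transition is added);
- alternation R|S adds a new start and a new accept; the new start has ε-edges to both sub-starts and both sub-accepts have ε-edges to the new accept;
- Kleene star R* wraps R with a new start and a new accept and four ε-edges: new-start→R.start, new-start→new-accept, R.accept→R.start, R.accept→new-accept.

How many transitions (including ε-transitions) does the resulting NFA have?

11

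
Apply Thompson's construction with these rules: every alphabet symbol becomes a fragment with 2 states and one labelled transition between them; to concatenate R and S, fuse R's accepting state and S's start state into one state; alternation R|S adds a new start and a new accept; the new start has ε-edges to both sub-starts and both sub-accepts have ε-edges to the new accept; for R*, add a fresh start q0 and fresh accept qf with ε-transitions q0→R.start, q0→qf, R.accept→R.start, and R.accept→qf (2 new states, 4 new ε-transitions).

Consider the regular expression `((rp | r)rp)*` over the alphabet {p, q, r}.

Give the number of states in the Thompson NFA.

11

Recursing over subexpressions:
Each of the 5 symbol leaves contributes a 2-state fragment.
  rp = 3 states
  rp | r = 7 states
  (rp | r)rp = 9 states
  ((rp | r)rp)* = 11 states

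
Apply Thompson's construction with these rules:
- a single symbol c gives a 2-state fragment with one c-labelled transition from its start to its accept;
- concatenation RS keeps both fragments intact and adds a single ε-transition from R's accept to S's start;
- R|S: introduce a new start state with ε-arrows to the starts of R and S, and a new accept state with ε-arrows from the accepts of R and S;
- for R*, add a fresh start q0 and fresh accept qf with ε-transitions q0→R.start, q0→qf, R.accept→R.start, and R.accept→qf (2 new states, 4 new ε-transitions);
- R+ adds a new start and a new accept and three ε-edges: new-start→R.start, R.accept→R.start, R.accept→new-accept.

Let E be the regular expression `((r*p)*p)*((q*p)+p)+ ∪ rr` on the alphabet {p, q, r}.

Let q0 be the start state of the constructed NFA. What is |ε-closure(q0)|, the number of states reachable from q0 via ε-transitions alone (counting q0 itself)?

Let C(F) = |ε-closure(F.start)| within fragment F, and note whether F accepts ε. Symbol fragments have C = 1 and do not accept ε. Then:
  r* → C = 1 (new start) + 1 (body) + 1 (new accept) = 3
  r*p → C = 3 + 1 = 4 (closure spills across the concat boundary because the left factor accepts ε)
  (r*p)* → new start has ε-edges to the inner start and to the new accept, so C = 2 + 4 = 6
  (r*p)*p → the left operand accepts ε, so the closure extends into the next operand (via the concat ε-link); C = 6 + 1 = 7
  ((r*p)*p)* → C = 1 (new start) + 7 (body) + 1 (new accept) = 9
  q* → the star's fresh start ε-reaches both the body's start and the fresh accept: C = 2 + 1 = 3
  q*p → the left operand accepts ε, so the closure extends into the next operand (via the concat ε-link); C = 3 + 1 = 4
  (q*p)+ → C = 1 + 4 = 5 (the body doesn't accept ε, so the new accept is not reached)
  (q*p)+p → same as the first factor's closure: C = 5
  ((q*p)+p)+ → new start ε-reaches only the body's start; the new accept needs a symbol first: C = 1 + 5 = 6
  ((r*p)*p)*((q*p)+p)+ → the left operand accepts ε, so the closure extends into the next operand (via the concat ε-link); C = 9 + 6 = 15
  rr → C equals the left operand's closure size = 1 (its accept is not ε-reachable, so the closure stops there)
  ((r*p)*p)*((q*p)+p)+ ∪ rr → new start ε-reaches every alternative's start; none of them accept ε, so the new accept is not reached: C = 1 + 15 + 1 = 17

17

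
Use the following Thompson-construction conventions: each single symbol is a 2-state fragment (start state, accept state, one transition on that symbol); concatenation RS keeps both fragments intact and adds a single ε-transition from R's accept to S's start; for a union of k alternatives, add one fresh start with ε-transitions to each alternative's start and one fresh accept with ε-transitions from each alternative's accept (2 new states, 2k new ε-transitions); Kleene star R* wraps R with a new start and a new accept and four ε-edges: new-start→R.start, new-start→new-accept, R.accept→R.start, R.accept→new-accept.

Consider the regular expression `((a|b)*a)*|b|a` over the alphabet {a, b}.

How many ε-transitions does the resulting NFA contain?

19

Recursing over subexpressions:
Each of the 5 symbol leaves contributes 0 ε-transitions.
  a|b : 4 ε-transitions
  (a|b)* : 8 ε-transitions
  (a|b)*a : 9 ε-transitions
  ((a|b)*a)* : 13 ε-transitions
  ((a|b)*a)*|b|a : 19 ε-transitions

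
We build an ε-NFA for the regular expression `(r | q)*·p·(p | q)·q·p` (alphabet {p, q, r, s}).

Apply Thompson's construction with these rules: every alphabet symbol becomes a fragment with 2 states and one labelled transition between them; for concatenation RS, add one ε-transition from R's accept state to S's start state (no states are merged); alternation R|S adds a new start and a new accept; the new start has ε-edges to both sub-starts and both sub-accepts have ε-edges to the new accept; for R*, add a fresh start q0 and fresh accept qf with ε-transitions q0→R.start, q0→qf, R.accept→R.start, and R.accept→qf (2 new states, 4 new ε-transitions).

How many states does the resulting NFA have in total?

Bottom-up over the parse tree:
Each of the 7 symbol leaves contributes a 2-state fragment.
  r | q = 6 states
  (r | q)* = 8 states
  p | q = 6 states
  (r | q)*·p·(p | q)·q·p = 20 states

20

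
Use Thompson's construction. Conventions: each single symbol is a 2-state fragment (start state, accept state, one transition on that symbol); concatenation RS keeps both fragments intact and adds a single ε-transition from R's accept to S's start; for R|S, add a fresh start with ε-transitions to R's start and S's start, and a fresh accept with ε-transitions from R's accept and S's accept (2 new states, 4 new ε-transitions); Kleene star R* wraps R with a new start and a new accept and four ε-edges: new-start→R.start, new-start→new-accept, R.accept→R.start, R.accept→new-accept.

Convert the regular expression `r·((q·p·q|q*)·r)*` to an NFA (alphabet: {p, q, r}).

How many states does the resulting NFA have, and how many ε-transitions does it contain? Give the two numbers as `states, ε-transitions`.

Bottom-up over the parse tree:
Each of the 6 symbol leaves contributes 2 states and 0 ε-transitions.
  q·p·q = 6 states, 2 ε-transitions
  q* = 4 states, 4 ε-transitions
  q·p·q|q* = 12 states, 10 ε-transitions
  (q·p·q|q*)·r = 14 states, 11 ε-transitions
  ((q·p·q|q*)·r)* = 16 states, 15 ε-transitions
  r·((q·p·q|q*)·r)* = 18 states, 16 ε-transitions

18, 16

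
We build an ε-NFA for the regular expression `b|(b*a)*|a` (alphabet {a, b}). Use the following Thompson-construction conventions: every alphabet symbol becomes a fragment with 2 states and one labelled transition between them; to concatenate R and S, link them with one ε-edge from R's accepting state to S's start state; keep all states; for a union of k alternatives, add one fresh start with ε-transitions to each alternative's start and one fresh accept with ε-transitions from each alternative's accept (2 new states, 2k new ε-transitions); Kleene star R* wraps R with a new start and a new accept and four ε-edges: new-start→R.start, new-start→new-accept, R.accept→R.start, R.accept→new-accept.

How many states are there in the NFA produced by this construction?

14

Recursing over subexpressions:
Each of the 4 symbol leaves contributes a 2-state fragment.
  b* : 4 states
  b*a : 6 states
  (b*a)* : 8 states
  b|(b*a)*|a : 14 states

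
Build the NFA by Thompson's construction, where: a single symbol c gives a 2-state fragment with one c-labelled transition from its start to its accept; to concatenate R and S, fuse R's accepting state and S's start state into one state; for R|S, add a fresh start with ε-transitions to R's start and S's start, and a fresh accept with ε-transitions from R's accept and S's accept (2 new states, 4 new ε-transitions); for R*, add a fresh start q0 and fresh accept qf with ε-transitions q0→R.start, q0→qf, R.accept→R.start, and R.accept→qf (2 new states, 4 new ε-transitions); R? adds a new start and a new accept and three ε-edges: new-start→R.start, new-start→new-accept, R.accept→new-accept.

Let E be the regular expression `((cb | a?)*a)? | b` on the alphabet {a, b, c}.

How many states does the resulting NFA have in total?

Per subexpression:
Each of the 5 symbol leaves contributes a 2-state fragment.
  cb : 3 states
  a? : 4 states
  cb | a? : 9 states
  (cb | a?)* : 11 states
  (cb | a?)*a : 12 states
  ((cb | a?)*a)? : 14 states
  ((cb | a?)*a)? | b : 18 states

18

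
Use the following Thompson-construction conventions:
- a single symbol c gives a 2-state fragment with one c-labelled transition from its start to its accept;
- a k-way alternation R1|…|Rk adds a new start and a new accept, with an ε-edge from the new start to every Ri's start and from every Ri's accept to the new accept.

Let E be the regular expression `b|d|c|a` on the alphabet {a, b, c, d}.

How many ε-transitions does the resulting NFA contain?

By structural recursion:
Each of the 4 symbol leaves contributes 0 ε-transitions.
  b|d|c|a — 8 ε-transitions

8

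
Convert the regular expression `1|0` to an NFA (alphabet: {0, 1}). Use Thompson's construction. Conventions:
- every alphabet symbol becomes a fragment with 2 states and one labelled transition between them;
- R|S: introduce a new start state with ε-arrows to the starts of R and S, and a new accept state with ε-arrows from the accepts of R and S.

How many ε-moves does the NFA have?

By structural recursion:
Each of the 2 symbol leaves contributes 0 ε-transitions.
  1|0 → 4 ε-transitions

4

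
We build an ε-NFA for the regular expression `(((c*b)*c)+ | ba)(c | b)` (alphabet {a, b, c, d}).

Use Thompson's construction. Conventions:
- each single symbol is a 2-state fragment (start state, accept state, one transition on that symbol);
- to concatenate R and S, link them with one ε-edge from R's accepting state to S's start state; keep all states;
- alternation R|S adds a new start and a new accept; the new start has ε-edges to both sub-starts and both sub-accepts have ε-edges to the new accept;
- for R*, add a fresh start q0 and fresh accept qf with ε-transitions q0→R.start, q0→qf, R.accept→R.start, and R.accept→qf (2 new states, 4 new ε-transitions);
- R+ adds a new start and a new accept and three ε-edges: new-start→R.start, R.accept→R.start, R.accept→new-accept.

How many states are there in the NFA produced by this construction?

By structural recursion:
Each of the 7 symbol leaves contributes a 2-state fragment.
  c* = 4 states
  c*b = 6 states
  (c*b)* = 8 states
  (c*b)*c = 10 states
  ((c*b)*c)+ = 12 states
  ba = 4 states
  ((c*b)*c)+ | ba = 18 states
  c | b = 6 states
  (((c*b)*c)+ | ba)(c | b) = 24 states

24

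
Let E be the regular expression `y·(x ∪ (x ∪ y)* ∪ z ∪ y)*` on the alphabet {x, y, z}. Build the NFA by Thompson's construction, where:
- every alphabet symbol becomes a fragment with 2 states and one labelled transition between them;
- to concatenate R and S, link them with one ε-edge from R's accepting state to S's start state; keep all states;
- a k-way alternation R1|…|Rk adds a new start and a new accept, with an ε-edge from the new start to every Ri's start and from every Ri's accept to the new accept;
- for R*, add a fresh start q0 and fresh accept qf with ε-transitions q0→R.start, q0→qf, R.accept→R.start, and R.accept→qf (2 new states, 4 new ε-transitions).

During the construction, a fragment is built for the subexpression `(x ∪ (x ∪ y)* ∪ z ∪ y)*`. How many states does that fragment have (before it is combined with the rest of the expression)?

18

Fragment for `(x ∪ (x ∪ y)* ∪ z ∪ y)*`:
Each of the 5 symbol leaves contributes a 2-state fragment.
  x ∪ y = 6 states
  (x ∪ y)* = 8 states
  x ∪ (x ∪ y)* ∪ z ∪ y = 16 states
  (x ∪ (x ∪ y)* ∪ z ∪ y)* = 18 states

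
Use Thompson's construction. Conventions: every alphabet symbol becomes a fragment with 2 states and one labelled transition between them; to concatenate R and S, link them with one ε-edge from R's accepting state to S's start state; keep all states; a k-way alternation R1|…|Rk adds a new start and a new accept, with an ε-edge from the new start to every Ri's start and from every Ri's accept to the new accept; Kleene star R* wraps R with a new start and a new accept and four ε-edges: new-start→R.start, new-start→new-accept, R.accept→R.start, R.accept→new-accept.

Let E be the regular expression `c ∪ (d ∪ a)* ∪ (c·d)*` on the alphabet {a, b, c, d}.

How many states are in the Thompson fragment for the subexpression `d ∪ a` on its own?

Fragment for `d ∪ a`:
Each of the 2 symbol leaves contributes a 2-state fragment.
  d ∪ a → 6 states

6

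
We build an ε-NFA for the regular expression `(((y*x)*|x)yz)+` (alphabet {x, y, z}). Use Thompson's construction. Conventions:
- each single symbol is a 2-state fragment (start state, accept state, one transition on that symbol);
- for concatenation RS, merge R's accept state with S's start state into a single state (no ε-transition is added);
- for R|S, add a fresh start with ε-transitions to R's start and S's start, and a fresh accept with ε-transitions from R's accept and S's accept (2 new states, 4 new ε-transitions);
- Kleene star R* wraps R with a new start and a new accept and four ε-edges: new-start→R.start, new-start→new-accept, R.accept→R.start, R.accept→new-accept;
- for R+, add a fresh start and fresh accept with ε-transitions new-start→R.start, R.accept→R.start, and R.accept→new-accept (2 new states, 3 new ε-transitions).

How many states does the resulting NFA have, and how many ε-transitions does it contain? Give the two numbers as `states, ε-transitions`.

15, 15

Recursing over subexpressions:
Each of the 5 symbol leaves contributes 2 states and 0 ε-transitions.
  y* — 4 states, 4 ε-transitions
  y*x — 5 states, 4 ε-transitions
  (y*x)* — 7 states, 8 ε-transitions
  (y*x)*|x — 11 states, 12 ε-transitions
  ((y*x)*|x)yz — 13 states, 12 ε-transitions
  (((y*x)*|x)yz)+ — 15 states, 15 ε-transitions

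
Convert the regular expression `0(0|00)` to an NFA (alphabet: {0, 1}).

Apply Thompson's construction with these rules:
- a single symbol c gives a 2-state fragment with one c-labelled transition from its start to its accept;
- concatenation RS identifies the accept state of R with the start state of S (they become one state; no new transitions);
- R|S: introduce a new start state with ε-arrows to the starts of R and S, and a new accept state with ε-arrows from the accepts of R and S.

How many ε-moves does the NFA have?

4

Bottom-up over the parse tree:
Each of the 4 symbol leaves contributes 0 ε-transitions.
  00 = 0 ε-transitions
  0|00 = 4 ε-transitions
  0(0|00) = 4 ε-transitions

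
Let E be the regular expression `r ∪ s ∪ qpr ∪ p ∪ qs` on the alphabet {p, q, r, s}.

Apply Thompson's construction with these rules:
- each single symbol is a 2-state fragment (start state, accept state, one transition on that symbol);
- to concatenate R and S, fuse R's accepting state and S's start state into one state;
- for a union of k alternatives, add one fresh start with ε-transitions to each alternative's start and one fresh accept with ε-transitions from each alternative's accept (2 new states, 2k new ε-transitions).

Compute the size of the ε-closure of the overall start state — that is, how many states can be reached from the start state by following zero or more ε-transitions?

6

Work bottom-up. For each fragment F, track |ε-closure(F.start)| and whether F's accept lies in that closure (i.e. whether F accepts ε). A single-symbol fragment has closure size 1 and does not accept ε.
  qpr → |ε-closure| equals the left operand's closure size = 1 (its accept is not ε-reachable, so the closure stops there)
  qs → same as the first factor's closure: |ε-closure| = 1
  r ∪ s ∪ qpr ∪ p ∪ qs → |ε-closure| = 1 + 1 + 1 + 1 + 1 + 1 = 6 (the new accept is not ε-reachable since no branch accepts ε)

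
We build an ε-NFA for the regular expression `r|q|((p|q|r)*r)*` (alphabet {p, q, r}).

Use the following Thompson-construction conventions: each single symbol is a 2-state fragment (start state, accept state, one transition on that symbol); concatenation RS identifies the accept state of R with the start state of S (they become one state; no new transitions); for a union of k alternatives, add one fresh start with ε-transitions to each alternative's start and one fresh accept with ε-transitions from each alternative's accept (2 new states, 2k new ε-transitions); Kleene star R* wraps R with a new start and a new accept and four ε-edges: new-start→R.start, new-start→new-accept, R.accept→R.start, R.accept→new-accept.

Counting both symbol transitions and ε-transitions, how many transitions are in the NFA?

Bottom-up over the parse tree:
Each of the 6 symbol leaves contributes 1 transition (1 symbol, 0 ε).
  p|q|r → 9 transitions (3 symbol, 6 ε)
  (p|q|r)* → 13 transitions (3 symbol, 10 ε)
  (p|q|r)*r → 14 transitions (4 symbol, 10 ε)
  ((p|q|r)*r)* → 18 transitions (4 symbol, 14 ε)
  r|q|((p|q|r)*r)* → 26 transitions (6 symbol, 20 ε)

26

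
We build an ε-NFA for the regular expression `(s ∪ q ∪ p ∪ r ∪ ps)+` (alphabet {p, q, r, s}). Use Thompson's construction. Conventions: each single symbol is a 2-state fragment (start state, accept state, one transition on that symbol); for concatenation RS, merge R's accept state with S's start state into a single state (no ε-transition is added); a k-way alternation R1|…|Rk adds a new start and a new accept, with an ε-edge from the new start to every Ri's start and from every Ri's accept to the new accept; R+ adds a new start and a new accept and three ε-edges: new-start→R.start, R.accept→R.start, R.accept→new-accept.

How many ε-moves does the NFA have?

13

Building bottom-up:
Each of the 6 symbol leaves contributes 0 ε-transitions.
  ps = 0 ε-transitions
  s ∪ q ∪ p ∪ r ∪ ps = 10 ε-transitions
  (s ∪ q ∪ p ∪ r ∪ ps)+ = 13 ε-transitions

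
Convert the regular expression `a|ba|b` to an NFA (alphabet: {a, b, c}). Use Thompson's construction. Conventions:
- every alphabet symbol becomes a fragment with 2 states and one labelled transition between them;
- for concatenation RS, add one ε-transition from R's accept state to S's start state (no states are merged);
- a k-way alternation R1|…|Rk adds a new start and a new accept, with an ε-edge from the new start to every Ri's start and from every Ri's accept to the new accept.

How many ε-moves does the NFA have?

7

By structural recursion:
Each of the 4 symbol leaves contributes 0 ε-transitions.
  ba — 1 ε-transition
  a|ba|b — 7 ε-transitions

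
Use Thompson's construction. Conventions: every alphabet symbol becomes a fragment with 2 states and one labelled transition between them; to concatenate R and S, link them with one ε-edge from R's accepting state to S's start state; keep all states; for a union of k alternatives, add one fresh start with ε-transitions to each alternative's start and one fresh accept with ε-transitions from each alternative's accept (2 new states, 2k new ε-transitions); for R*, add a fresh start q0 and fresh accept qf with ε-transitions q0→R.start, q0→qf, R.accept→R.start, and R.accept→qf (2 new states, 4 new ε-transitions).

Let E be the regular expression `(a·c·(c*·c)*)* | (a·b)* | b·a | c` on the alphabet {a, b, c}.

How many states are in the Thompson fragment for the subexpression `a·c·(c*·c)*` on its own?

Fragment for `a·c·(c*·c)*`:
Each of the 4 symbol leaves contributes a 2-state fragment.
  c* = 4 states
  c*·c = 6 states
  (c*·c)* = 8 states
  a·c·(c*·c)* = 12 states

12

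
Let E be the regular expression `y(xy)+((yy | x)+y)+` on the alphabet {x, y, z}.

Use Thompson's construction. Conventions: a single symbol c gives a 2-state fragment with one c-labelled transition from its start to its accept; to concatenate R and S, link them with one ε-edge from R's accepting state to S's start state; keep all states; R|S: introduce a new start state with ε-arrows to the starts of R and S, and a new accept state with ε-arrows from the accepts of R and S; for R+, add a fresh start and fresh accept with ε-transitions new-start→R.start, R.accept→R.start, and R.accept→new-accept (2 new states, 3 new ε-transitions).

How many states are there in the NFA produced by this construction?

Building bottom-up:
Each of the 7 symbol leaves contributes a 2-state fragment.
  xy → 4 states
  (xy)+ → 6 states
  yy → 4 states
  yy | x → 8 states
  (yy | x)+ → 10 states
  (yy | x)+y → 12 states
  ((yy | x)+y)+ → 14 states
  y(xy)+((yy | x)+y)+ → 22 states

22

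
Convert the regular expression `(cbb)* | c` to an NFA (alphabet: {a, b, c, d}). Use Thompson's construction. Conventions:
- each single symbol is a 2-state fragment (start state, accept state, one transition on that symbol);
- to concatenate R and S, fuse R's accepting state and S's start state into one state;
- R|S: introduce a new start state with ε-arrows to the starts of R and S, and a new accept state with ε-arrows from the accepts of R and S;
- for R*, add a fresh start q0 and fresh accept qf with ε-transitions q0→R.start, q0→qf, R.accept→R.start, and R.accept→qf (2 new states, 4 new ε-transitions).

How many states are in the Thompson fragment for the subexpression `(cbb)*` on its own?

Fragment for `(cbb)*`:
Each of the 3 symbol leaves contributes a 2-state fragment.
  cbb : 4 states
  (cbb)* : 6 states

6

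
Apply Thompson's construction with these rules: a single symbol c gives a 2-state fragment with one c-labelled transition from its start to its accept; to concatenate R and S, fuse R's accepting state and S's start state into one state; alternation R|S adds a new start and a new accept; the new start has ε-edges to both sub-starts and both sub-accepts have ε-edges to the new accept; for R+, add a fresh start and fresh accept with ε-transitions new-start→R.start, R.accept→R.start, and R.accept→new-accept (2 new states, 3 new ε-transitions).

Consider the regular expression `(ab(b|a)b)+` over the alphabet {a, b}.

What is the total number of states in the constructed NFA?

11

Per subexpression:
Each of the 5 symbol leaves contributes a 2-state fragment.
  b|a → 6 states
  ab(b|a)b → 9 states
  (ab(b|a)b)+ → 11 states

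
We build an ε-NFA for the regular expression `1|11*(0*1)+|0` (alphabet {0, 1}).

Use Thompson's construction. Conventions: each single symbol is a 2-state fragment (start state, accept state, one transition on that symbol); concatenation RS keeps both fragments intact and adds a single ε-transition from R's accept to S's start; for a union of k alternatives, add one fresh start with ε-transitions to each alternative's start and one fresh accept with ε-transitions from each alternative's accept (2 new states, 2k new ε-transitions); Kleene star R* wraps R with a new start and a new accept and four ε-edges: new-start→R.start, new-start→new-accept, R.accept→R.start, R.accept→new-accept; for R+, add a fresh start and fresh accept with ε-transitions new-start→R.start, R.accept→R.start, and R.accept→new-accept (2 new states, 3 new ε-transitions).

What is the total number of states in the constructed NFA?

20

By structural recursion:
Each of the 6 symbol leaves contributes a 2-state fragment.
  1* : 4 states
  0* : 4 states
  0*1 : 6 states
  (0*1)+ : 8 states
  11*(0*1)+ : 14 states
  1|11*(0*1)+|0 : 20 states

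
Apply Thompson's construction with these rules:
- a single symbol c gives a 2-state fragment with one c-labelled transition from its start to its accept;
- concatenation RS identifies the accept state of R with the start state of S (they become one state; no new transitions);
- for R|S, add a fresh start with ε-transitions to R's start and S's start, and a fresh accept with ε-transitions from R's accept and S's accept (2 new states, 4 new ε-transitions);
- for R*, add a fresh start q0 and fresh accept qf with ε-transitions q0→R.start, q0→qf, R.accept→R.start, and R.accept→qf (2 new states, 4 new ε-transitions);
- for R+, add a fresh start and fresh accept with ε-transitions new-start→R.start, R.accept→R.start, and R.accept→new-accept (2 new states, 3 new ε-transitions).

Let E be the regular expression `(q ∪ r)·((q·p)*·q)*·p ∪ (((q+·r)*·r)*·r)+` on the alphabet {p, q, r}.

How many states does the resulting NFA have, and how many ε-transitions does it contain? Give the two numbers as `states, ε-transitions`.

Bottom-up over the parse tree:
Each of the 10 symbol leaves contributes 2 states and 0 ε-transitions.
  q ∪ r = 6 states, 4 ε-transitions
  q·p = 3 states, 0 ε-transitions
  (q·p)* = 5 states, 4 ε-transitions
  (q·p)*·q = 6 states, 4 ε-transitions
  ((q·p)*·q)* = 8 states, 8 ε-transitions
  (q ∪ r)·((q·p)*·q)*·p = 14 states, 12 ε-transitions
  q+ = 4 states, 3 ε-transitions
  q+·r = 5 states, 3 ε-transitions
  (q+·r)* = 7 states, 7 ε-transitions
  (q+·r)*·r = 8 states, 7 ε-transitions
  ((q+·r)*·r)* = 10 states, 11 ε-transitions
  ((q+·r)*·r)*·r = 11 states, 11 ε-transitions
  (((q+·r)*·r)*·r)+ = 13 states, 14 ε-transitions
  (q ∪ r)·((q·p)*·q)*·p ∪ (((q+·r)*·r)*·r)+ = 29 states, 30 ε-transitions

29, 30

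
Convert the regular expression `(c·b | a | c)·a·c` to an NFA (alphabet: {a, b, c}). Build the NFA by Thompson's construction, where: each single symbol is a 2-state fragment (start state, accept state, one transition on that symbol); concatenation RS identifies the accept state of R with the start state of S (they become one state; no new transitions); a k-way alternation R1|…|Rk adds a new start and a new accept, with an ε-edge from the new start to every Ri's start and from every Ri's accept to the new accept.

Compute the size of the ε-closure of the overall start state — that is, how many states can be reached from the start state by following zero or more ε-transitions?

Compute the ε-closure size of each fragment's start state recursively; a symbol fragment's start has no outgoing ε-edge, so its closure is just itself (size 1).
  c·b : |closure| equals the left operand's closure size = 1 (its accept is not ε-reachable, so the closure stops there)
  c·b | a | c : new start ε-reaches every alternative's start; none of them accept ε, so the new accept is not reached: |closure| = 1 + 1 + 1 + 1 = 4
  (c·b | a | c)·a·c : same as the first factor's closure: |closure| = 4

4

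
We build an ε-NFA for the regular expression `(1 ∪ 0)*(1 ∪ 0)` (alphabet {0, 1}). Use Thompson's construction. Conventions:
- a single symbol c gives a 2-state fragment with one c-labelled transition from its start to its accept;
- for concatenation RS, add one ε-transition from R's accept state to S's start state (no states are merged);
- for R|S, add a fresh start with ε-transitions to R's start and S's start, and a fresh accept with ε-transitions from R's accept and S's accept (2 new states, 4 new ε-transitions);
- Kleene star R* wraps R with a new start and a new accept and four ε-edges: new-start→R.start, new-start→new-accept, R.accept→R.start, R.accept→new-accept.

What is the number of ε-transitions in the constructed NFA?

13

Building bottom-up:
Each of the 4 symbol leaves contributes 0 ε-transitions.
  1 ∪ 0 → 4 ε-transitions
  (1 ∪ 0)* → 8 ε-transitions
  1 ∪ 0 → 4 ε-transitions
  (1 ∪ 0)*(1 ∪ 0) → 13 ε-transitions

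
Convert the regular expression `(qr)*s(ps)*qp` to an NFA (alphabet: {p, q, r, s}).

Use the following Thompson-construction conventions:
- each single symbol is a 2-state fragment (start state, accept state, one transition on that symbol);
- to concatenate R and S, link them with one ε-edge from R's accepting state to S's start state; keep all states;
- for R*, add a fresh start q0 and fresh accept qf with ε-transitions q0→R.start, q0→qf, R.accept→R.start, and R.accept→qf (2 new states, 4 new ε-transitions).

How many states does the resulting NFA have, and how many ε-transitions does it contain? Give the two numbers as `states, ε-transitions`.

18, 14

Per subexpression:
Each of the 7 symbol leaves contributes 2 states and 0 ε-transitions.
  qr — 4 states, 1 ε-transition
  (qr)* — 6 states, 5 ε-transitions
  ps — 4 states, 1 ε-transition
  (ps)* — 6 states, 5 ε-transitions
  (qr)*s(ps)*qp — 18 states, 14 ε-transitions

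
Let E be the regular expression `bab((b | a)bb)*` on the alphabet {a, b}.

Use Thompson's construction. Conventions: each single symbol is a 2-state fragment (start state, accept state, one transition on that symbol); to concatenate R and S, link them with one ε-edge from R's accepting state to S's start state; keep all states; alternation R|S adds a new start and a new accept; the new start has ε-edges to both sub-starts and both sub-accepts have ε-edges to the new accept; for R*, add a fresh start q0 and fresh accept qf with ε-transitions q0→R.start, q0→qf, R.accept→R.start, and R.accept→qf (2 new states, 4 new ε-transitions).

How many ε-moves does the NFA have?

13

Recursing over subexpressions:
Each of the 7 symbol leaves contributes 0 ε-transitions.
  b | a → 4 ε-transitions
  (b | a)bb → 6 ε-transitions
  ((b | a)bb)* → 10 ε-transitions
  bab((b | a)bb)* → 13 ε-transitions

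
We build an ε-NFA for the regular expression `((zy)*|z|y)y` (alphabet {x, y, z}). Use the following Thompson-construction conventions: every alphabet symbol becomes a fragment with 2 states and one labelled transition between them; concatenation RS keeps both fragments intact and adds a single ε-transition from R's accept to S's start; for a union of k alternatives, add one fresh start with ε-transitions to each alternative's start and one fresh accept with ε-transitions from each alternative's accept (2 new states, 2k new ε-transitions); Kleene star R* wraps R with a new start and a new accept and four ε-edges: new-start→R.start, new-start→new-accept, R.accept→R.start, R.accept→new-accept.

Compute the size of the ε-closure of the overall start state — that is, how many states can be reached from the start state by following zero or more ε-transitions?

8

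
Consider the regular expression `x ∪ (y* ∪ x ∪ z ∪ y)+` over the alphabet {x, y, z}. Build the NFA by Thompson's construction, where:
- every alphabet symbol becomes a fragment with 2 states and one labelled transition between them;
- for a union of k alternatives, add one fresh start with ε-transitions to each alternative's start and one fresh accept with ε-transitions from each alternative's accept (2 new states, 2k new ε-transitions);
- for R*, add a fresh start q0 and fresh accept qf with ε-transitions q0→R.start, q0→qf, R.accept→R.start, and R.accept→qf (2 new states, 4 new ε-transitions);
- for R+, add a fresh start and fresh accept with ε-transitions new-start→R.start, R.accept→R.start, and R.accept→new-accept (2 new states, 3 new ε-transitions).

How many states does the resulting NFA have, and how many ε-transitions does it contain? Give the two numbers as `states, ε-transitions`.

18, 19

Building bottom-up:
Each of the 5 symbol leaves contributes 2 states and 0 ε-transitions.
  y* : 4 states, 4 ε-transitions
  y* ∪ x ∪ z ∪ y : 12 states, 12 ε-transitions
  (y* ∪ x ∪ z ∪ y)+ : 14 states, 15 ε-transitions
  x ∪ (y* ∪ x ∪ z ∪ y)+ : 18 states, 19 ε-transitions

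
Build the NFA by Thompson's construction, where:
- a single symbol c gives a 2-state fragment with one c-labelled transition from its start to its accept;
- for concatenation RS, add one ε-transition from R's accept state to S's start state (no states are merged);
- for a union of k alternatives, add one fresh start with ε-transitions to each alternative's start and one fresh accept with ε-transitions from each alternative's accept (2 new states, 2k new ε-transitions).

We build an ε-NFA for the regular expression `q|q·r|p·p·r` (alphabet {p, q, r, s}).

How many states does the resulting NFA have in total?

Per subexpression:
Each of the 6 symbol leaves contributes a 2-state fragment.
  q·r = 4 states
  p·p·r = 6 states
  q|q·r|p·p·r = 14 states

14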